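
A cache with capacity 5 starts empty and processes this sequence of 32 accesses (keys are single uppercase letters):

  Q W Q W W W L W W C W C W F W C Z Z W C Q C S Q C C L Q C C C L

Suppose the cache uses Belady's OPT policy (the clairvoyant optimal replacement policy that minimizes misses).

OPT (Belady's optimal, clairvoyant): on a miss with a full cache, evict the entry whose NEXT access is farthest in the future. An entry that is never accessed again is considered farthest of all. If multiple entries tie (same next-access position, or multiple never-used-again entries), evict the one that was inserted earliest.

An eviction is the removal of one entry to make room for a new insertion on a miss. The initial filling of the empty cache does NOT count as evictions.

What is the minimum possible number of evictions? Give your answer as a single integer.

Answer: 2

Derivation:
OPT (Belady) simulation (capacity=5):
  1. access Q: MISS. Cache: [Q]
  2. access W: MISS. Cache: [Q W]
  3. access Q: HIT. Next use of Q: step 21. Cache: [Q W]
  4. access W: HIT. Next use of W: step 5. Cache: [Q W]
  5. access W: HIT. Next use of W: step 6. Cache: [Q W]
  6. access W: HIT. Next use of W: step 8. Cache: [Q W]
  7. access L: MISS. Cache: [Q W L]
  8. access W: HIT. Next use of W: step 9. Cache: [Q W L]
  9. access W: HIT. Next use of W: step 11. Cache: [Q W L]
  10. access C: MISS. Cache: [Q W L C]
  11. access W: HIT. Next use of W: step 13. Cache: [Q W L C]
  12. access C: HIT. Next use of C: step 16. Cache: [Q W L C]
  13. access W: HIT. Next use of W: step 15. Cache: [Q W L C]
  14. access F: MISS. Cache: [Q W L C F]
  15. access W: HIT. Next use of W: step 19. Cache: [Q W L C F]
  16. access C: HIT. Next use of C: step 20. Cache: [Q W L C F]
  17. access Z: MISS, evict F (next use: never). Cache: [Q W L C Z]
  18. access Z: HIT. Next use of Z: never. Cache: [Q W L C Z]
  19. access W: HIT. Next use of W: never. Cache: [Q W L C Z]
  20. access C: HIT. Next use of C: step 22. Cache: [Q W L C Z]
  21. access Q: HIT. Next use of Q: step 24. Cache: [Q W L C Z]
  22. access C: HIT. Next use of C: step 25. Cache: [Q W L C Z]
  23. access S: MISS, evict W (next use: never). Cache: [Q L C Z S]
  24. access Q: HIT. Next use of Q: step 28. Cache: [Q L C Z S]
  25. access C: HIT. Next use of C: step 26. Cache: [Q L C Z S]
  26. access C: HIT. Next use of C: step 29. Cache: [Q L C Z S]
  27. access L: HIT. Next use of L: step 32. Cache: [Q L C Z S]
  28. access Q: HIT. Next use of Q: never. Cache: [Q L C Z S]
  29. access C: HIT. Next use of C: step 30. Cache: [Q L C Z S]
  30. access C: HIT. Next use of C: step 31. Cache: [Q L C Z S]
  31. access C: HIT. Next use of C: never. Cache: [Q L C Z S]
  32. access L: HIT. Next use of L: never. Cache: [Q L C Z S]
Total: 25 hits, 7 misses, 2 evictions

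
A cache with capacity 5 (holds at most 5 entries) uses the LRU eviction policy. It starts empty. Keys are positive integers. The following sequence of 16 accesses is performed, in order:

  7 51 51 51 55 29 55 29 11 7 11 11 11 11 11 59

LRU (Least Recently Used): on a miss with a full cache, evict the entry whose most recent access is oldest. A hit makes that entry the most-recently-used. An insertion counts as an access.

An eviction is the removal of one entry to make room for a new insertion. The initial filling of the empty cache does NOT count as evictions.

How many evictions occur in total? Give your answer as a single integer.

Answer: 1

Derivation:
LRU simulation (capacity=5):
  1. access 7: MISS. Cache (LRU->MRU): [7]
  2. access 51: MISS. Cache (LRU->MRU): [7 51]
  3. access 51: HIT. Cache (LRU->MRU): [7 51]
  4. access 51: HIT. Cache (LRU->MRU): [7 51]
  5. access 55: MISS. Cache (LRU->MRU): [7 51 55]
  6. access 29: MISS. Cache (LRU->MRU): [7 51 55 29]
  7. access 55: HIT. Cache (LRU->MRU): [7 51 29 55]
  8. access 29: HIT. Cache (LRU->MRU): [7 51 55 29]
  9. access 11: MISS. Cache (LRU->MRU): [7 51 55 29 11]
  10. access 7: HIT. Cache (LRU->MRU): [51 55 29 11 7]
  11. access 11: HIT. Cache (LRU->MRU): [51 55 29 7 11]
  12. access 11: HIT. Cache (LRU->MRU): [51 55 29 7 11]
  13. access 11: HIT. Cache (LRU->MRU): [51 55 29 7 11]
  14. access 11: HIT. Cache (LRU->MRU): [51 55 29 7 11]
  15. access 11: HIT. Cache (LRU->MRU): [51 55 29 7 11]
  16. access 59: MISS, evict 51. Cache (LRU->MRU): [55 29 7 11 59]
Total: 10 hits, 6 misses, 1 evictions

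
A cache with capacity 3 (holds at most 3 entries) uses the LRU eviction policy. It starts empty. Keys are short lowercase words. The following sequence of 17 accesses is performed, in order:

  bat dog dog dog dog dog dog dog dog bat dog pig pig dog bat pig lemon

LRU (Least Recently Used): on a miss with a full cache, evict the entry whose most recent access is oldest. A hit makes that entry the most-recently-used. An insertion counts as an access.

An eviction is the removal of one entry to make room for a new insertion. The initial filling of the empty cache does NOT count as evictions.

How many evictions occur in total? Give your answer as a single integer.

LRU simulation (capacity=3):
  1. access bat: MISS. Cache (LRU->MRU): [bat]
  2. access dog: MISS. Cache (LRU->MRU): [bat dog]
  3. access dog: HIT. Cache (LRU->MRU): [bat dog]
  4. access dog: HIT. Cache (LRU->MRU): [bat dog]
  5. access dog: HIT. Cache (LRU->MRU): [bat dog]
  6. access dog: HIT. Cache (LRU->MRU): [bat dog]
  7. access dog: HIT. Cache (LRU->MRU): [bat dog]
  8. access dog: HIT. Cache (LRU->MRU): [bat dog]
  9. access dog: HIT. Cache (LRU->MRU): [bat dog]
  10. access bat: HIT. Cache (LRU->MRU): [dog bat]
  11. access dog: HIT. Cache (LRU->MRU): [bat dog]
  12. access pig: MISS. Cache (LRU->MRU): [bat dog pig]
  13. access pig: HIT. Cache (LRU->MRU): [bat dog pig]
  14. access dog: HIT. Cache (LRU->MRU): [bat pig dog]
  15. access bat: HIT. Cache (LRU->MRU): [pig dog bat]
  16. access pig: HIT. Cache (LRU->MRU): [dog bat pig]
  17. access lemon: MISS, evict dog. Cache (LRU->MRU): [bat pig lemon]
Total: 13 hits, 4 misses, 1 evictions

Answer: 1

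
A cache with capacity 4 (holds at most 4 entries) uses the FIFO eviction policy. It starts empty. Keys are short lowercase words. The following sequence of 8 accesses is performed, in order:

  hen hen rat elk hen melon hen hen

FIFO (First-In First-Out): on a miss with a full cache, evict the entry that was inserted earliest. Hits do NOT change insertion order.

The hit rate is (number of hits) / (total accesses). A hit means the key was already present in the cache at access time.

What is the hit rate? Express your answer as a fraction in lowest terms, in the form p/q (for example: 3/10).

Answer: 1/2

Derivation:
FIFO simulation (capacity=4):
  1. access hen: MISS. Cache (old->new): [hen]
  2. access hen: HIT. Cache (old->new): [hen]
  3. access rat: MISS. Cache (old->new): [hen rat]
  4. access elk: MISS. Cache (old->new): [hen rat elk]
  5. access hen: HIT. Cache (old->new): [hen rat elk]
  6. access melon: MISS. Cache (old->new): [hen rat elk melon]
  7. access hen: HIT. Cache (old->new): [hen rat elk melon]
  8. access hen: HIT. Cache (old->new): [hen rat elk melon]
Total: 4 hits, 4 misses, 0 evictions

Hit rate = 4/8 = 1/2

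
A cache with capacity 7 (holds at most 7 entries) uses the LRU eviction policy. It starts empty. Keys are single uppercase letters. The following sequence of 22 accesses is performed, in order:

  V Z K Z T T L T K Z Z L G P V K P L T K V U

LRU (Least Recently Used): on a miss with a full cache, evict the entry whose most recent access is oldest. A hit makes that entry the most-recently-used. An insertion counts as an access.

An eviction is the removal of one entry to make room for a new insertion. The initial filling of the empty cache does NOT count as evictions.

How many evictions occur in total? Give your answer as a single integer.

LRU simulation (capacity=7):
  1. access V: MISS. Cache (LRU->MRU): [V]
  2. access Z: MISS. Cache (LRU->MRU): [V Z]
  3. access K: MISS. Cache (LRU->MRU): [V Z K]
  4. access Z: HIT. Cache (LRU->MRU): [V K Z]
  5. access T: MISS. Cache (LRU->MRU): [V K Z T]
  6. access T: HIT. Cache (LRU->MRU): [V K Z T]
  7. access L: MISS. Cache (LRU->MRU): [V K Z T L]
  8. access T: HIT. Cache (LRU->MRU): [V K Z L T]
  9. access K: HIT. Cache (LRU->MRU): [V Z L T K]
  10. access Z: HIT. Cache (LRU->MRU): [V L T K Z]
  11. access Z: HIT. Cache (LRU->MRU): [V L T K Z]
  12. access L: HIT. Cache (LRU->MRU): [V T K Z L]
  13. access G: MISS. Cache (LRU->MRU): [V T K Z L G]
  14. access P: MISS. Cache (LRU->MRU): [V T K Z L G P]
  15. access V: HIT. Cache (LRU->MRU): [T K Z L G P V]
  16. access K: HIT. Cache (LRU->MRU): [T Z L G P V K]
  17. access P: HIT. Cache (LRU->MRU): [T Z L G V K P]
  18. access L: HIT. Cache (LRU->MRU): [T Z G V K P L]
  19. access T: HIT. Cache (LRU->MRU): [Z G V K P L T]
  20. access K: HIT. Cache (LRU->MRU): [Z G V P L T K]
  21. access V: HIT. Cache (LRU->MRU): [Z G P L T K V]
  22. access U: MISS, evict Z. Cache (LRU->MRU): [G P L T K V U]
Total: 14 hits, 8 misses, 1 evictions

Answer: 1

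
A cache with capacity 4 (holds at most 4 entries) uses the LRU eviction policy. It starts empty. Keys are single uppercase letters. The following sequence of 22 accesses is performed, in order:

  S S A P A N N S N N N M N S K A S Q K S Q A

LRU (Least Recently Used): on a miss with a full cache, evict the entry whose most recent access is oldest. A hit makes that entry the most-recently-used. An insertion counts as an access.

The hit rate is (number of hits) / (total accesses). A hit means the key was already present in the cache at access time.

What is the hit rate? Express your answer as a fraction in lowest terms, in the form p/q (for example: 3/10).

LRU simulation (capacity=4):
  1. access S: MISS. Cache (LRU->MRU): [S]
  2. access S: HIT. Cache (LRU->MRU): [S]
  3. access A: MISS. Cache (LRU->MRU): [S A]
  4. access P: MISS. Cache (LRU->MRU): [S A P]
  5. access A: HIT. Cache (LRU->MRU): [S P A]
  6. access N: MISS. Cache (LRU->MRU): [S P A N]
  7. access N: HIT. Cache (LRU->MRU): [S P A N]
  8. access S: HIT. Cache (LRU->MRU): [P A N S]
  9. access N: HIT. Cache (LRU->MRU): [P A S N]
  10. access N: HIT. Cache (LRU->MRU): [P A S N]
  11. access N: HIT. Cache (LRU->MRU): [P A S N]
  12. access M: MISS, evict P. Cache (LRU->MRU): [A S N M]
  13. access N: HIT. Cache (LRU->MRU): [A S M N]
  14. access S: HIT. Cache (LRU->MRU): [A M N S]
  15. access K: MISS, evict A. Cache (LRU->MRU): [M N S K]
  16. access A: MISS, evict M. Cache (LRU->MRU): [N S K A]
  17. access S: HIT. Cache (LRU->MRU): [N K A S]
  18. access Q: MISS, evict N. Cache (LRU->MRU): [K A S Q]
  19. access K: HIT. Cache (LRU->MRU): [A S Q K]
  20. access S: HIT. Cache (LRU->MRU): [A Q K S]
  21. access Q: HIT. Cache (LRU->MRU): [A K S Q]
  22. access A: HIT. Cache (LRU->MRU): [K S Q A]
Total: 14 hits, 8 misses, 4 evictions

Hit rate = 14/22 = 7/11

Answer: 7/11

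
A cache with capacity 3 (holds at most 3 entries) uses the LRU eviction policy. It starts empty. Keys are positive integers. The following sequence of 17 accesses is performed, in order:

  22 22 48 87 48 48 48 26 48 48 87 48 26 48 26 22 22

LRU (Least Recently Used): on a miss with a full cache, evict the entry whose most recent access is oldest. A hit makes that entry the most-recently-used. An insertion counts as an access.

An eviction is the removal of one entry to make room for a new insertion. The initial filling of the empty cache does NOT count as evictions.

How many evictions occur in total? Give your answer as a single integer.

LRU simulation (capacity=3):
  1. access 22: MISS. Cache (LRU->MRU): [22]
  2. access 22: HIT. Cache (LRU->MRU): [22]
  3. access 48: MISS. Cache (LRU->MRU): [22 48]
  4. access 87: MISS. Cache (LRU->MRU): [22 48 87]
  5. access 48: HIT. Cache (LRU->MRU): [22 87 48]
  6. access 48: HIT. Cache (LRU->MRU): [22 87 48]
  7. access 48: HIT. Cache (LRU->MRU): [22 87 48]
  8. access 26: MISS, evict 22. Cache (LRU->MRU): [87 48 26]
  9. access 48: HIT. Cache (LRU->MRU): [87 26 48]
  10. access 48: HIT. Cache (LRU->MRU): [87 26 48]
  11. access 87: HIT. Cache (LRU->MRU): [26 48 87]
  12. access 48: HIT. Cache (LRU->MRU): [26 87 48]
  13. access 26: HIT. Cache (LRU->MRU): [87 48 26]
  14. access 48: HIT. Cache (LRU->MRU): [87 26 48]
  15. access 26: HIT. Cache (LRU->MRU): [87 48 26]
  16. access 22: MISS, evict 87. Cache (LRU->MRU): [48 26 22]
  17. access 22: HIT. Cache (LRU->MRU): [48 26 22]
Total: 12 hits, 5 misses, 2 evictions

Answer: 2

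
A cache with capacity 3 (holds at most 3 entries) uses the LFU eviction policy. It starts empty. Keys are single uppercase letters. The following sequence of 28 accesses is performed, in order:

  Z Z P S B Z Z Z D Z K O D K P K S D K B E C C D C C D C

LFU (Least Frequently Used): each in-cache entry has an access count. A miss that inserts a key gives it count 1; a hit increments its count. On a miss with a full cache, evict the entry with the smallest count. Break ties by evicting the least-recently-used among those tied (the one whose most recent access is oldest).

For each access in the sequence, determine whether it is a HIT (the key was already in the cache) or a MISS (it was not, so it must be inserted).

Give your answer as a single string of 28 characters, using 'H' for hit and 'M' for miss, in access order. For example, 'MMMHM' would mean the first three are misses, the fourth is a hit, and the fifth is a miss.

Answer: MHMMMHHHMHMMMMMHMMHMMMHMMHMM

Derivation:
LFU simulation (capacity=3):
  1. access Z: MISS. Cache: [Z(c=1)]
  2. access Z: HIT, count now 2. Cache: [Z(c=2)]
  3. access P: MISS. Cache: [P(c=1) Z(c=2)]
  4. access S: MISS. Cache: [P(c=1) S(c=1) Z(c=2)]
  5. access B: MISS, evict P(c=1). Cache: [S(c=1) B(c=1) Z(c=2)]
  6. access Z: HIT, count now 3. Cache: [S(c=1) B(c=1) Z(c=3)]
  7. access Z: HIT, count now 4. Cache: [S(c=1) B(c=1) Z(c=4)]
  8. access Z: HIT, count now 5. Cache: [S(c=1) B(c=1) Z(c=5)]
  9. access D: MISS, evict S(c=1). Cache: [B(c=1) D(c=1) Z(c=5)]
  10. access Z: HIT, count now 6. Cache: [B(c=1) D(c=1) Z(c=6)]
  11. access K: MISS, evict B(c=1). Cache: [D(c=1) K(c=1) Z(c=6)]
  12. access O: MISS, evict D(c=1). Cache: [K(c=1) O(c=1) Z(c=6)]
  13. access D: MISS, evict K(c=1). Cache: [O(c=1) D(c=1) Z(c=6)]
  14. access K: MISS, evict O(c=1). Cache: [D(c=1) K(c=1) Z(c=6)]
  15. access P: MISS, evict D(c=1). Cache: [K(c=1) P(c=1) Z(c=6)]
  16. access K: HIT, count now 2. Cache: [P(c=1) K(c=2) Z(c=6)]
  17. access S: MISS, evict P(c=1). Cache: [S(c=1) K(c=2) Z(c=6)]
  18. access D: MISS, evict S(c=1). Cache: [D(c=1) K(c=2) Z(c=6)]
  19. access K: HIT, count now 3. Cache: [D(c=1) K(c=3) Z(c=6)]
  20. access B: MISS, evict D(c=1). Cache: [B(c=1) K(c=3) Z(c=6)]
  21. access E: MISS, evict B(c=1). Cache: [E(c=1) K(c=3) Z(c=6)]
  22. access C: MISS, evict E(c=1). Cache: [C(c=1) K(c=3) Z(c=6)]
  23. access C: HIT, count now 2. Cache: [C(c=2) K(c=3) Z(c=6)]
  24. access D: MISS, evict C(c=2). Cache: [D(c=1) K(c=3) Z(c=6)]
  25. access C: MISS, evict D(c=1). Cache: [C(c=1) K(c=3) Z(c=6)]
  26. access C: HIT, count now 2. Cache: [C(c=2) K(c=3) Z(c=6)]
  27. access D: MISS, evict C(c=2). Cache: [D(c=1) K(c=3) Z(c=6)]
  28. access C: MISS, evict D(c=1). Cache: [C(c=1) K(c=3) Z(c=6)]
Total: 9 hits, 19 misses, 16 evictions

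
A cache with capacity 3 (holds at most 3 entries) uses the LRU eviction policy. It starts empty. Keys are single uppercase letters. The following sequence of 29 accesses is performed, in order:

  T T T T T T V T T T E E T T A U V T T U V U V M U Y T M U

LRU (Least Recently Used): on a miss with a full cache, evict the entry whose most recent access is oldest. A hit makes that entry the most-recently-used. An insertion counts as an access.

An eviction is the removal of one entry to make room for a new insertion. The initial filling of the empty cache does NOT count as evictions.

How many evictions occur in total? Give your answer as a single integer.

Answer: 9

Derivation:
LRU simulation (capacity=3):
  1. access T: MISS. Cache (LRU->MRU): [T]
  2. access T: HIT. Cache (LRU->MRU): [T]
  3. access T: HIT. Cache (LRU->MRU): [T]
  4. access T: HIT. Cache (LRU->MRU): [T]
  5. access T: HIT. Cache (LRU->MRU): [T]
  6. access T: HIT. Cache (LRU->MRU): [T]
  7. access V: MISS. Cache (LRU->MRU): [T V]
  8. access T: HIT. Cache (LRU->MRU): [V T]
  9. access T: HIT. Cache (LRU->MRU): [V T]
  10. access T: HIT. Cache (LRU->MRU): [V T]
  11. access E: MISS. Cache (LRU->MRU): [V T E]
  12. access E: HIT. Cache (LRU->MRU): [V T E]
  13. access T: HIT. Cache (LRU->MRU): [V E T]
  14. access T: HIT. Cache (LRU->MRU): [V E T]
  15. access A: MISS, evict V. Cache (LRU->MRU): [E T A]
  16. access U: MISS, evict E. Cache (LRU->MRU): [T A U]
  17. access V: MISS, evict T. Cache (LRU->MRU): [A U V]
  18. access T: MISS, evict A. Cache (LRU->MRU): [U V T]
  19. access T: HIT. Cache (LRU->MRU): [U V T]
  20. access U: HIT. Cache (LRU->MRU): [V T U]
  21. access V: HIT. Cache (LRU->MRU): [T U V]
  22. access U: HIT. Cache (LRU->MRU): [T V U]
  23. access V: HIT. Cache (LRU->MRU): [T U V]
  24. access M: MISS, evict T. Cache (LRU->MRU): [U V M]
  25. access U: HIT. Cache (LRU->MRU): [V M U]
  26. access Y: MISS, evict V. Cache (LRU->MRU): [M U Y]
  27. access T: MISS, evict M. Cache (LRU->MRU): [U Y T]
  28. access M: MISS, evict U. Cache (LRU->MRU): [Y T M]
  29. access U: MISS, evict Y. Cache (LRU->MRU): [T M U]
Total: 17 hits, 12 misses, 9 evictions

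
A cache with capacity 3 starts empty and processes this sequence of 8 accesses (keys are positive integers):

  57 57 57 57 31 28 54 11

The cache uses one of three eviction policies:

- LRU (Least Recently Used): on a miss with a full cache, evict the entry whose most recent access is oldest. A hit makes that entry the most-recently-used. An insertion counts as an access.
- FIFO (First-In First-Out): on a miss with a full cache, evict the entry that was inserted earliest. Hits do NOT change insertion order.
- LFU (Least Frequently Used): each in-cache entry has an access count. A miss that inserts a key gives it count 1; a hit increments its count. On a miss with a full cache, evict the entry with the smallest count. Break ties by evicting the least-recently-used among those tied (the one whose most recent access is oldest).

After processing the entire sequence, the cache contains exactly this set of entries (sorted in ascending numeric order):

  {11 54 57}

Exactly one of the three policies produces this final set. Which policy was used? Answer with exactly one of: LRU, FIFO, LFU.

Answer: LFU

Derivation:
Simulating under each policy and comparing final sets:
  LRU: final set = {11 28 54} -> differs
  FIFO: final set = {11 28 54} -> differs
  LFU: final set = {11 54 57} -> MATCHES target
Only LFU produces the target set.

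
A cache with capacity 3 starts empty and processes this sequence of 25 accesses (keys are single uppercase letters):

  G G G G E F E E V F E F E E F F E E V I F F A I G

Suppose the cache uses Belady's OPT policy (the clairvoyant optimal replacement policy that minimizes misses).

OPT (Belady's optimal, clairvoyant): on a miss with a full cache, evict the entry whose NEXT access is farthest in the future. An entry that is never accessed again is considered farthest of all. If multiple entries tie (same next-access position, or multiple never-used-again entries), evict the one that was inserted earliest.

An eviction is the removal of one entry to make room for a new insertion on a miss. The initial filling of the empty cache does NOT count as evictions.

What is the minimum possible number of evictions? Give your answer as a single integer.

OPT (Belady) simulation (capacity=3):
  1. access G: MISS. Cache: [G]
  2. access G: HIT. Next use of G: step 3. Cache: [G]
  3. access G: HIT. Next use of G: step 4. Cache: [G]
  4. access G: HIT. Next use of G: step 25. Cache: [G]
  5. access E: MISS. Cache: [G E]
  6. access F: MISS. Cache: [G E F]
  7. access E: HIT. Next use of E: step 8. Cache: [G E F]
  8. access E: HIT. Next use of E: step 11. Cache: [G E F]
  9. access V: MISS, evict G (next use: step 25). Cache: [E F V]
  10. access F: HIT. Next use of F: step 12. Cache: [E F V]
  11. access E: HIT. Next use of E: step 13. Cache: [E F V]
  12. access F: HIT. Next use of F: step 15. Cache: [E F V]
  13. access E: HIT. Next use of E: step 14. Cache: [E F V]
  14. access E: HIT. Next use of E: step 17. Cache: [E F V]
  15. access F: HIT. Next use of F: step 16. Cache: [E F V]
  16. access F: HIT. Next use of F: step 21. Cache: [E F V]
  17. access E: HIT. Next use of E: step 18. Cache: [E F V]
  18. access E: HIT. Next use of E: never. Cache: [E F V]
  19. access V: HIT. Next use of V: never. Cache: [E F V]
  20. access I: MISS, evict E (next use: never). Cache: [F V I]
  21. access F: HIT. Next use of F: step 22. Cache: [F V I]
  22. access F: HIT. Next use of F: never. Cache: [F V I]
  23. access A: MISS, evict F (next use: never). Cache: [V I A]
  24. access I: HIT. Next use of I: never. Cache: [V I A]
  25. access G: MISS, evict V (next use: never). Cache: [I A G]
Total: 18 hits, 7 misses, 4 evictions

Answer: 4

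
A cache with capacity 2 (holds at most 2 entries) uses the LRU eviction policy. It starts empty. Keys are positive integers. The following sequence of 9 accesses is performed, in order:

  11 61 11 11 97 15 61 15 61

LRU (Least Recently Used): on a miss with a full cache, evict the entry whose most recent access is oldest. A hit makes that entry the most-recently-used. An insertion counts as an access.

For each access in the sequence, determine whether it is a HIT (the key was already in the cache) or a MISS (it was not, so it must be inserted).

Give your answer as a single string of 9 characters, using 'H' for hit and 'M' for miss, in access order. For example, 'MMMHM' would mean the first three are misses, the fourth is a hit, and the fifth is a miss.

Answer: MMHHMMMHH

Derivation:
LRU simulation (capacity=2):
  1. access 11: MISS. Cache (LRU->MRU): [11]
  2. access 61: MISS. Cache (LRU->MRU): [11 61]
  3. access 11: HIT. Cache (LRU->MRU): [61 11]
  4. access 11: HIT. Cache (LRU->MRU): [61 11]
  5. access 97: MISS, evict 61. Cache (LRU->MRU): [11 97]
  6. access 15: MISS, evict 11. Cache (LRU->MRU): [97 15]
  7. access 61: MISS, evict 97. Cache (LRU->MRU): [15 61]
  8. access 15: HIT. Cache (LRU->MRU): [61 15]
  9. access 61: HIT. Cache (LRU->MRU): [15 61]
Total: 4 hits, 5 misses, 3 evictions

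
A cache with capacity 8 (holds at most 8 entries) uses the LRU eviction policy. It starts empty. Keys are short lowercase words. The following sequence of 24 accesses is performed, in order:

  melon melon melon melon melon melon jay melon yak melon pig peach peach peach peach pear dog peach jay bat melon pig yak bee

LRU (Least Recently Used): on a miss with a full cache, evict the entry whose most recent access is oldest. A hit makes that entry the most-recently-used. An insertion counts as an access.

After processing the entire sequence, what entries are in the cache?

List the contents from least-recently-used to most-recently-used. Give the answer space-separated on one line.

Answer: dog peach jay bat melon pig yak bee

Derivation:
LRU simulation (capacity=8):
  1. access melon: MISS. Cache (LRU->MRU): [melon]
  2. access melon: HIT. Cache (LRU->MRU): [melon]
  3. access melon: HIT. Cache (LRU->MRU): [melon]
  4. access melon: HIT. Cache (LRU->MRU): [melon]
  5. access melon: HIT. Cache (LRU->MRU): [melon]
  6. access melon: HIT. Cache (LRU->MRU): [melon]
  7. access jay: MISS. Cache (LRU->MRU): [melon jay]
  8. access melon: HIT. Cache (LRU->MRU): [jay melon]
  9. access yak: MISS. Cache (LRU->MRU): [jay melon yak]
  10. access melon: HIT. Cache (LRU->MRU): [jay yak melon]
  11. access pig: MISS. Cache (LRU->MRU): [jay yak melon pig]
  12. access peach: MISS. Cache (LRU->MRU): [jay yak melon pig peach]
  13. access peach: HIT. Cache (LRU->MRU): [jay yak melon pig peach]
  14. access peach: HIT. Cache (LRU->MRU): [jay yak melon pig peach]
  15. access peach: HIT. Cache (LRU->MRU): [jay yak melon pig peach]
  16. access pear: MISS. Cache (LRU->MRU): [jay yak melon pig peach pear]
  17. access dog: MISS. Cache (LRU->MRU): [jay yak melon pig peach pear dog]
  18. access peach: HIT. Cache (LRU->MRU): [jay yak melon pig pear dog peach]
  19. access jay: HIT. Cache (LRU->MRU): [yak melon pig pear dog peach jay]
  20. access bat: MISS. Cache (LRU->MRU): [yak melon pig pear dog peach jay bat]
  21. access melon: HIT. Cache (LRU->MRU): [yak pig pear dog peach jay bat melon]
  22. access pig: HIT. Cache (LRU->MRU): [yak pear dog peach jay bat melon pig]
  23. access yak: HIT. Cache (LRU->MRU): [pear dog peach jay bat melon pig yak]
  24. access bee: MISS, evict pear. Cache (LRU->MRU): [dog peach jay bat melon pig yak bee]
Total: 15 hits, 9 misses, 1 evictions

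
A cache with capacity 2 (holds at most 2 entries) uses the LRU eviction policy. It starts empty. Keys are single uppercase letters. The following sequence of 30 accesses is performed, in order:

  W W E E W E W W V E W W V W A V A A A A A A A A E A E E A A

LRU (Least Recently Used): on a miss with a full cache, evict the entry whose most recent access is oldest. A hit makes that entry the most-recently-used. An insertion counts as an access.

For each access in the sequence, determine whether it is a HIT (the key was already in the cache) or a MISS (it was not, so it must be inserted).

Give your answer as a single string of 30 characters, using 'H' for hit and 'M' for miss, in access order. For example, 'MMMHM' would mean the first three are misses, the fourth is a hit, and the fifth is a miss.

Answer: MHMHHHHHMMMHMHMMHHHHHHHHMHHHHH

Derivation:
LRU simulation (capacity=2):
  1. access W: MISS. Cache (LRU->MRU): [W]
  2. access W: HIT. Cache (LRU->MRU): [W]
  3. access E: MISS. Cache (LRU->MRU): [W E]
  4. access E: HIT. Cache (LRU->MRU): [W E]
  5. access W: HIT. Cache (LRU->MRU): [E W]
  6. access E: HIT. Cache (LRU->MRU): [W E]
  7. access W: HIT. Cache (LRU->MRU): [E W]
  8. access W: HIT. Cache (LRU->MRU): [E W]
  9. access V: MISS, evict E. Cache (LRU->MRU): [W V]
  10. access E: MISS, evict W. Cache (LRU->MRU): [V E]
  11. access W: MISS, evict V. Cache (LRU->MRU): [E W]
  12. access W: HIT. Cache (LRU->MRU): [E W]
  13. access V: MISS, evict E. Cache (LRU->MRU): [W V]
  14. access W: HIT. Cache (LRU->MRU): [V W]
  15. access A: MISS, evict V. Cache (LRU->MRU): [W A]
  16. access V: MISS, evict W. Cache (LRU->MRU): [A V]
  17. access A: HIT. Cache (LRU->MRU): [V A]
  18. access A: HIT. Cache (LRU->MRU): [V A]
  19. access A: HIT. Cache (LRU->MRU): [V A]
  20. access A: HIT. Cache (LRU->MRU): [V A]
  21. access A: HIT. Cache (LRU->MRU): [V A]
  22. access A: HIT. Cache (LRU->MRU): [V A]
  23. access A: HIT. Cache (LRU->MRU): [V A]
  24. access A: HIT. Cache (LRU->MRU): [V A]
  25. access E: MISS, evict V. Cache (LRU->MRU): [A E]
  26. access A: HIT. Cache (LRU->MRU): [E A]
  27. access E: HIT. Cache (LRU->MRU): [A E]
  28. access E: HIT. Cache (LRU->MRU): [A E]
  29. access A: HIT. Cache (LRU->MRU): [E A]
  30. access A: HIT. Cache (LRU->MRU): [E A]
Total: 21 hits, 9 misses, 7 evictions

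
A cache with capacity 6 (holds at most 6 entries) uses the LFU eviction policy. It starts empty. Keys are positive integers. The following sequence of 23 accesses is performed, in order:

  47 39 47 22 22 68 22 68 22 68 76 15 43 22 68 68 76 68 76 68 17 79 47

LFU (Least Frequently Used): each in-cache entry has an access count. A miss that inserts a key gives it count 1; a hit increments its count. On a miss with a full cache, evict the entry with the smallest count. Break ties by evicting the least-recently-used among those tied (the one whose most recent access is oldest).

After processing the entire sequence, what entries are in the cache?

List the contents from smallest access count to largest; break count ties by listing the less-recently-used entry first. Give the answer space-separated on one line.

LFU simulation (capacity=6):
  1. access 47: MISS. Cache: [47(c=1)]
  2. access 39: MISS. Cache: [47(c=1) 39(c=1)]
  3. access 47: HIT, count now 2. Cache: [39(c=1) 47(c=2)]
  4. access 22: MISS. Cache: [39(c=1) 22(c=1) 47(c=2)]
  5. access 22: HIT, count now 2. Cache: [39(c=1) 47(c=2) 22(c=2)]
  6. access 68: MISS. Cache: [39(c=1) 68(c=1) 47(c=2) 22(c=2)]
  7. access 22: HIT, count now 3. Cache: [39(c=1) 68(c=1) 47(c=2) 22(c=3)]
  8. access 68: HIT, count now 2. Cache: [39(c=1) 47(c=2) 68(c=2) 22(c=3)]
  9. access 22: HIT, count now 4. Cache: [39(c=1) 47(c=2) 68(c=2) 22(c=4)]
  10. access 68: HIT, count now 3. Cache: [39(c=1) 47(c=2) 68(c=3) 22(c=4)]
  11. access 76: MISS. Cache: [39(c=1) 76(c=1) 47(c=2) 68(c=3) 22(c=4)]
  12. access 15: MISS. Cache: [39(c=1) 76(c=1) 15(c=1) 47(c=2) 68(c=3) 22(c=4)]
  13. access 43: MISS, evict 39(c=1). Cache: [76(c=1) 15(c=1) 43(c=1) 47(c=2) 68(c=3) 22(c=4)]
  14. access 22: HIT, count now 5. Cache: [76(c=1) 15(c=1) 43(c=1) 47(c=2) 68(c=3) 22(c=5)]
  15. access 68: HIT, count now 4. Cache: [76(c=1) 15(c=1) 43(c=1) 47(c=2) 68(c=4) 22(c=5)]
  16. access 68: HIT, count now 5. Cache: [76(c=1) 15(c=1) 43(c=1) 47(c=2) 22(c=5) 68(c=5)]
  17. access 76: HIT, count now 2. Cache: [15(c=1) 43(c=1) 47(c=2) 76(c=2) 22(c=5) 68(c=5)]
  18. access 68: HIT, count now 6. Cache: [15(c=1) 43(c=1) 47(c=2) 76(c=2) 22(c=5) 68(c=6)]
  19. access 76: HIT, count now 3. Cache: [15(c=1) 43(c=1) 47(c=2) 76(c=3) 22(c=5) 68(c=6)]
  20. access 68: HIT, count now 7. Cache: [15(c=1) 43(c=1) 47(c=2) 76(c=3) 22(c=5) 68(c=7)]
  21. access 17: MISS, evict 15(c=1). Cache: [43(c=1) 17(c=1) 47(c=2) 76(c=3) 22(c=5) 68(c=7)]
  22. access 79: MISS, evict 43(c=1). Cache: [17(c=1) 79(c=1) 47(c=2) 76(c=3) 22(c=5) 68(c=7)]
  23. access 47: HIT, count now 3. Cache: [17(c=1) 79(c=1) 76(c=3) 47(c=3) 22(c=5) 68(c=7)]
Total: 14 hits, 9 misses, 3 evictions

Answer: 17 79 76 47 22 68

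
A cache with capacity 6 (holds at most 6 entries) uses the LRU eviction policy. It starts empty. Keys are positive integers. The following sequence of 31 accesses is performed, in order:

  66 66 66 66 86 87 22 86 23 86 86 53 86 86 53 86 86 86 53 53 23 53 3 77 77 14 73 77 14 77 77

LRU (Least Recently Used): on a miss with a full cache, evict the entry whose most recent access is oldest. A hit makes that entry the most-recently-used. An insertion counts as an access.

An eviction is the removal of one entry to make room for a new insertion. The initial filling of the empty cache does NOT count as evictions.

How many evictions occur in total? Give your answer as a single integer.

Answer: 4

Derivation:
LRU simulation (capacity=6):
  1. access 66: MISS. Cache (LRU->MRU): [66]
  2. access 66: HIT. Cache (LRU->MRU): [66]
  3. access 66: HIT. Cache (LRU->MRU): [66]
  4. access 66: HIT. Cache (LRU->MRU): [66]
  5. access 86: MISS. Cache (LRU->MRU): [66 86]
  6. access 87: MISS. Cache (LRU->MRU): [66 86 87]
  7. access 22: MISS. Cache (LRU->MRU): [66 86 87 22]
  8. access 86: HIT. Cache (LRU->MRU): [66 87 22 86]
  9. access 23: MISS. Cache (LRU->MRU): [66 87 22 86 23]
  10. access 86: HIT. Cache (LRU->MRU): [66 87 22 23 86]
  11. access 86: HIT. Cache (LRU->MRU): [66 87 22 23 86]
  12. access 53: MISS. Cache (LRU->MRU): [66 87 22 23 86 53]
  13. access 86: HIT. Cache (LRU->MRU): [66 87 22 23 53 86]
  14. access 86: HIT. Cache (LRU->MRU): [66 87 22 23 53 86]
  15. access 53: HIT. Cache (LRU->MRU): [66 87 22 23 86 53]
  16. access 86: HIT. Cache (LRU->MRU): [66 87 22 23 53 86]
  17. access 86: HIT. Cache (LRU->MRU): [66 87 22 23 53 86]
  18. access 86: HIT. Cache (LRU->MRU): [66 87 22 23 53 86]
  19. access 53: HIT. Cache (LRU->MRU): [66 87 22 23 86 53]
  20. access 53: HIT. Cache (LRU->MRU): [66 87 22 23 86 53]
  21. access 23: HIT. Cache (LRU->MRU): [66 87 22 86 53 23]
  22. access 53: HIT. Cache (LRU->MRU): [66 87 22 86 23 53]
  23. access 3: MISS, evict 66. Cache (LRU->MRU): [87 22 86 23 53 3]
  24. access 77: MISS, evict 87. Cache (LRU->MRU): [22 86 23 53 3 77]
  25. access 77: HIT. Cache (LRU->MRU): [22 86 23 53 3 77]
  26. access 14: MISS, evict 22. Cache (LRU->MRU): [86 23 53 3 77 14]
  27. access 73: MISS, evict 86. Cache (LRU->MRU): [23 53 3 77 14 73]
  28. access 77: HIT. Cache (LRU->MRU): [23 53 3 14 73 77]
  29. access 14: HIT. Cache (LRU->MRU): [23 53 3 73 77 14]
  30. access 77: HIT. Cache (LRU->MRU): [23 53 3 73 14 77]
  31. access 77: HIT. Cache (LRU->MRU): [23 53 3 73 14 77]
Total: 21 hits, 10 misses, 4 evictions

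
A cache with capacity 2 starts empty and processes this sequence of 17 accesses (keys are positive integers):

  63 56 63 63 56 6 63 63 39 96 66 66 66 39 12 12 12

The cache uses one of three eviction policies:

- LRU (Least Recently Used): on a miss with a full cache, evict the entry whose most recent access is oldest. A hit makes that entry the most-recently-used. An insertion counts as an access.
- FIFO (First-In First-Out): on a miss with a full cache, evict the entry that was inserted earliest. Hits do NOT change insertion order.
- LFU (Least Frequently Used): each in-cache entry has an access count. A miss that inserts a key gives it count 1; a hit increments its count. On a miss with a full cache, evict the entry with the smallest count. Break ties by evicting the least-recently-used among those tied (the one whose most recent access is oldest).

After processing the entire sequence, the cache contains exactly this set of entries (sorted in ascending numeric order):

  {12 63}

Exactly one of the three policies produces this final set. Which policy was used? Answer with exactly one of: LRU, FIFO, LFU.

Simulating under each policy and comparing final sets:
  LRU: final set = {12 39} -> differs
  FIFO: final set = {12 39} -> differs
  LFU: final set = {12 63} -> MATCHES target
Only LFU produces the target set.

Answer: LFU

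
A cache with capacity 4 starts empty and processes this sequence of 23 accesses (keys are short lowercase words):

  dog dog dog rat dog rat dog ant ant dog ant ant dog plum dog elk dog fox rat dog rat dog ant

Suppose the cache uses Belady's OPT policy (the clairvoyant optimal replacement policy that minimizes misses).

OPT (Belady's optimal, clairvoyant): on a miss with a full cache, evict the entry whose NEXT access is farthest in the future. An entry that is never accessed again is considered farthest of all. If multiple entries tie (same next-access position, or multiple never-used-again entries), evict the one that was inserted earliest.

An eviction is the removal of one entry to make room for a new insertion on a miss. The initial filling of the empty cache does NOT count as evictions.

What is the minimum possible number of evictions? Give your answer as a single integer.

Answer: 2

Derivation:
OPT (Belady) simulation (capacity=4):
  1. access dog: MISS. Cache: [dog]
  2. access dog: HIT. Next use of dog: step 3. Cache: [dog]
  3. access dog: HIT. Next use of dog: step 5. Cache: [dog]
  4. access rat: MISS. Cache: [dog rat]
  5. access dog: HIT. Next use of dog: step 7. Cache: [dog rat]
  6. access rat: HIT. Next use of rat: step 19. Cache: [dog rat]
  7. access dog: HIT. Next use of dog: step 10. Cache: [dog rat]
  8. access ant: MISS. Cache: [dog rat ant]
  9. access ant: HIT. Next use of ant: step 11. Cache: [dog rat ant]
  10. access dog: HIT. Next use of dog: step 13. Cache: [dog rat ant]
  11. access ant: HIT. Next use of ant: step 12. Cache: [dog rat ant]
  12. access ant: HIT. Next use of ant: step 23. Cache: [dog rat ant]
  13. access dog: HIT. Next use of dog: step 15. Cache: [dog rat ant]
  14. access plum: MISS. Cache: [dog rat ant plum]
  15. access dog: HIT. Next use of dog: step 17. Cache: [dog rat ant plum]
  16. access elk: MISS, evict plum (next use: never). Cache: [dog rat ant elk]
  17. access dog: HIT. Next use of dog: step 20. Cache: [dog rat ant elk]
  18. access fox: MISS, evict elk (next use: never). Cache: [dog rat ant fox]
  19. access rat: HIT. Next use of rat: step 21. Cache: [dog rat ant fox]
  20. access dog: HIT. Next use of dog: step 22. Cache: [dog rat ant fox]
  21. access rat: HIT. Next use of rat: never. Cache: [dog rat ant fox]
  22. access dog: HIT. Next use of dog: never. Cache: [dog rat ant fox]
  23. access ant: HIT. Next use of ant: never. Cache: [dog rat ant fox]
Total: 17 hits, 6 misses, 2 evictions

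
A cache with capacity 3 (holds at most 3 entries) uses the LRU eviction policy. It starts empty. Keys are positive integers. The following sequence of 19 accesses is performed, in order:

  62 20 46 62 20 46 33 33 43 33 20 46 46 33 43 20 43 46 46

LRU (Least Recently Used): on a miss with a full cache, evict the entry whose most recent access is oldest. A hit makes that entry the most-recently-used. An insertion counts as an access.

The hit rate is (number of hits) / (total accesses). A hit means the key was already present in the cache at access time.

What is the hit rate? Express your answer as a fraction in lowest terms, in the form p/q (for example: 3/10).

LRU simulation (capacity=3):
  1. access 62: MISS. Cache (LRU->MRU): [62]
  2. access 20: MISS. Cache (LRU->MRU): [62 20]
  3. access 46: MISS. Cache (LRU->MRU): [62 20 46]
  4. access 62: HIT. Cache (LRU->MRU): [20 46 62]
  5. access 20: HIT. Cache (LRU->MRU): [46 62 20]
  6. access 46: HIT. Cache (LRU->MRU): [62 20 46]
  7. access 33: MISS, evict 62. Cache (LRU->MRU): [20 46 33]
  8. access 33: HIT. Cache (LRU->MRU): [20 46 33]
  9. access 43: MISS, evict 20. Cache (LRU->MRU): [46 33 43]
  10. access 33: HIT. Cache (LRU->MRU): [46 43 33]
  11. access 20: MISS, evict 46. Cache (LRU->MRU): [43 33 20]
  12. access 46: MISS, evict 43. Cache (LRU->MRU): [33 20 46]
  13. access 46: HIT. Cache (LRU->MRU): [33 20 46]
  14. access 33: HIT. Cache (LRU->MRU): [20 46 33]
  15. access 43: MISS, evict 20. Cache (LRU->MRU): [46 33 43]
  16. access 20: MISS, evict 46. Cache (LRU->MRU): [33 43 20]
  17. access 43: HIT. Cache (LRU->MRU): [33 20 43]
  18. access 46: MISS, evict 33. Cache (LRU->MRU): [20 43 46]
  19. access 46: HIT. Cache (LRU->MRU): [20 43 46]
Total: 9 hits, 10 misses, 7 evictions

Hit rate = 9/19

Answer: 9/19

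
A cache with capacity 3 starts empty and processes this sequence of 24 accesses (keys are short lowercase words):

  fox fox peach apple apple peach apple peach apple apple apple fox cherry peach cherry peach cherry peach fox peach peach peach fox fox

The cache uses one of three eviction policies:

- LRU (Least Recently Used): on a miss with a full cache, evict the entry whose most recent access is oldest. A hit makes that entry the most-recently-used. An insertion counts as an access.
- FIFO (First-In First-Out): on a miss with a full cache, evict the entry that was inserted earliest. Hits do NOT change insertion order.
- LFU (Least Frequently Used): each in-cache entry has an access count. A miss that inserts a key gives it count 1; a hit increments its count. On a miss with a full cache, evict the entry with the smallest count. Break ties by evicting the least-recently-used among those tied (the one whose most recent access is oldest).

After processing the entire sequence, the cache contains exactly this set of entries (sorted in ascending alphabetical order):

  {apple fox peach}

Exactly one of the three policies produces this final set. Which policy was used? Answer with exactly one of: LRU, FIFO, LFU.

Answer: LFU

Derivation:
Simulating under each policy and comparing final sets:
  LRU: final set = {cherry fox peach} -> differs
  FIFO: final set = {cherry fox peach} -> differs
  LFU: final set = {apple fox peach} -> MATCHES target
Only LFU produces the target set.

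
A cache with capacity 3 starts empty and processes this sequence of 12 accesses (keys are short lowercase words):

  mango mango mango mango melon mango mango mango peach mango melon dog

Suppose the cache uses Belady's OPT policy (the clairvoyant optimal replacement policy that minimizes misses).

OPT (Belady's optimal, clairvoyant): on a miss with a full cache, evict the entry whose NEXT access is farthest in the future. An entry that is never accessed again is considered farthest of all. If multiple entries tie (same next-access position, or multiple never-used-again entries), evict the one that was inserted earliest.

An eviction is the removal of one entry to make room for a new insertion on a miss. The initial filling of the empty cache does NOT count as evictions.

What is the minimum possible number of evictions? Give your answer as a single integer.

OPT (Belady) simulation (capacity=3):
  1. access mango: MISS. Cache: [mango]
  2. access mango: HIT. Next use of mango: step 3. Cache: [mango]
  3. access mango: HIT. Next use of mango: step 4. Cache: [mango]
  4. access mango: HIT. Next use of mango: step 6. Cache: [mango]
  5. access melon: MISS. Cache: [mango melon]
  6. access mango: HIT. Next use of mango: step 7. Cache: [mango melon]
  7. access mango: HIT. Next use of mango: step 8. Cache: [mango melon]
  8. access mango: HIT. Next use of mango: step 10. Cache: [mango melon]
  9. access peach: MISS. Cache: [mango melon peach]
  10. access mango: HIT. Next use of mango: never. Cache: [mango melon peach]
  11. access melon: HIT. Next use of melon: never. Cache: [mango melon peach]
  12. access dog: MISS, evict mango (next use: never). Cache: [melon peach dog]
Total: 8 hits, 4 misses, 1 evictions

Answer: 1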